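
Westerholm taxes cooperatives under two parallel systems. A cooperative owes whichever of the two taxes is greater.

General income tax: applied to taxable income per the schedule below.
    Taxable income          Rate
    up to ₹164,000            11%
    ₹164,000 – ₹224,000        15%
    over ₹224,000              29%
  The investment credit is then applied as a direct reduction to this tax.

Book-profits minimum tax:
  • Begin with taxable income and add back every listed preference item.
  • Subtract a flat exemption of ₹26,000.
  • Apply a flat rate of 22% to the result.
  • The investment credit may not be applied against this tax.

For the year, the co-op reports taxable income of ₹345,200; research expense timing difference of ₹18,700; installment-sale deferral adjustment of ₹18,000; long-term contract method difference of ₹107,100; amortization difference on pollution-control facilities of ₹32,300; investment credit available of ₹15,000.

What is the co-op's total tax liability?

₹108,966

Book-profits minimum tax:
  Adjusted income: ₹345,200 + ₹18,700 + ₹18,000 + ₹107,100 + ₹32,300 = ₹521,300
  Less exemption ₹26,000 → base ₹495,300
  ₹495,300 × 22% = ₹108,966

General income tax:
  ₹164,000 × 11% = ₹18,040
  ₹60,000 × 15% = ₹9,000
  ₹121,200 × 29% = ₹35,148
  → ₹62,188
  Less investment credit ₹15,000 → ₹47,188

₹108,966 > ₹47,188, so the book-profits minimum tax is the binding amount.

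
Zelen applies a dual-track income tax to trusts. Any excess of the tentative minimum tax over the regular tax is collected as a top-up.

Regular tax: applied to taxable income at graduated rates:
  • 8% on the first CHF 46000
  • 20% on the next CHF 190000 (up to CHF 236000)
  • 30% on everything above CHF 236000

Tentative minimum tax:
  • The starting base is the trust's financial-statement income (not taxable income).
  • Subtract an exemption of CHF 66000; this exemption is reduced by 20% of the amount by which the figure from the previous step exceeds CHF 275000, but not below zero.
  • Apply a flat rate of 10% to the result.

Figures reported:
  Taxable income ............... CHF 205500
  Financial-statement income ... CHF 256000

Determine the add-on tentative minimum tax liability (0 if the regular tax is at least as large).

CHF 0

Regular tax:
  CHF 46000 × 8% = CHF 3680
  CHF 159500 × 20% = CHF 31900
  → CHF 35580

Tentative minimum tax:
  Base (financial-statement income): CHF 256000
  Exemption: CHF 256000 ≤ CHF 275000, so full CHF 66000 applies
  Base: CHF 256000 − CHF 66000 = CHF 190000
  CHF 190000 × 10% = CHF 19000

CHF 19000 ≤ CHF 35580, so no add-on is due.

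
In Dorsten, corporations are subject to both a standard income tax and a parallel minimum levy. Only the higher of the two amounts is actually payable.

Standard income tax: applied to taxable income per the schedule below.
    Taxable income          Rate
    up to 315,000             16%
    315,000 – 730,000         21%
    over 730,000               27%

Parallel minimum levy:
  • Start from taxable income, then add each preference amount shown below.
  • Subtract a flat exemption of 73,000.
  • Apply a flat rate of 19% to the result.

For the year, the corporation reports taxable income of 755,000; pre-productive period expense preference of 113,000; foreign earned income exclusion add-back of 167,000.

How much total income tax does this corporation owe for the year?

Standard income tax:
  315,000 × 16% = 50,400
  415,000 × 21% = 87,150
  25,000 × 27% = 6,750
  → 144,300

Parallel minimum levy:
  Adjusted income: 755,000 + 113,000 + 167,000 = 1,035,000
  Less exemption 73,000 → base 962,000
  962,000 × 19% = 182,780

182,780 > 144,300, so the parallel minimum levy is the binding amount.

182,780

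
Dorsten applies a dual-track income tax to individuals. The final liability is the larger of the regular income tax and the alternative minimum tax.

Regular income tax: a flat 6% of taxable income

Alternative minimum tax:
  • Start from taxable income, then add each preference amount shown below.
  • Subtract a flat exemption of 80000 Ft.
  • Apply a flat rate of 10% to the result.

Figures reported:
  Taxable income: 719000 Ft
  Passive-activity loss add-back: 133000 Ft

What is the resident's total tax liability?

Alternative minimum tax:
  Adjusted income: 719000 Ft + 133000 Ft = 852000 Ft
  Less exemption 80000 Ft → base 772000 Ft
  772000 Ft × 10% = 77200 Ft

Regular income tax:
  719000 Ft × 6% = 43140 Ft

77200 Ft > 43140 Ft, so the alternative minimum tax is the binding amount.

77200 Ft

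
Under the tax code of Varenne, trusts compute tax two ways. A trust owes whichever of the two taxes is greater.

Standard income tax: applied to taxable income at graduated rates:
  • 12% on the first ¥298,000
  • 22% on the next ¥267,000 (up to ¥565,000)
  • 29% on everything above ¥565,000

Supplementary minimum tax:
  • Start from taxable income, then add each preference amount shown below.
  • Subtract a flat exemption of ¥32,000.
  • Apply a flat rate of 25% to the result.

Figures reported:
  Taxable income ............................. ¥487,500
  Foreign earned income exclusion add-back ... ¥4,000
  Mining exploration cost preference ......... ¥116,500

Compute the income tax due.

¥144,000

Supplementary minimum tax:
  Adjusted income: ¥487,500 + ¥4,000 + ¥116,500 = ¥608,000
  Less exemption ¥32,000 → base ¥576,000
  ¥576,000 × 25% = ¥144,000

Standard income tax:
  ¥298,000 × 12% = ¥35,760
  ¥189,500 × 22% = ¥41,690
  → ¥77,450

¥144,000 > ¥77,450, so the supplementary minimum tax is the binding amount.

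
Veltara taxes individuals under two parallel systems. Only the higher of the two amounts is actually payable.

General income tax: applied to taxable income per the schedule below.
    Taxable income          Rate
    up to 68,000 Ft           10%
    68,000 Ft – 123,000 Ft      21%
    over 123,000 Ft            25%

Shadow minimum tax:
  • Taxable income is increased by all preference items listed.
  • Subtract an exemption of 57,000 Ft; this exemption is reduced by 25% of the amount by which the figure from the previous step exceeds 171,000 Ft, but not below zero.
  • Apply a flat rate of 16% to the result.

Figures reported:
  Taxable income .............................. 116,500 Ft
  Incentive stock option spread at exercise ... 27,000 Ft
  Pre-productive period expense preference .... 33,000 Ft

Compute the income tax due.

Shadow minimum tax:
  Adjusted income: 116,500 Ft + 27,000 Ft + 33,000 Ft = 176,500 Ft
  Exemption: 57,000 Ft − 25% × (176,500 Ft − 171,000 Ft) = 57,000 Ft − 1,375 Ft = 55,625 Ft
  Base: 176,500 Ft − 55,625 Ft = 120,875 Ft
  120,875 Ft × 16% = 19,340 Ft

General income tax:
  68,000 Ft × 10% = 6,800 Ft
  48,500 Ft × 21% = 10,185 Ft
  → 16,985 Ft

19,340 Ft > 16,985 Ft, so the shadow minimum tax is the binding amount.

19,340 Ft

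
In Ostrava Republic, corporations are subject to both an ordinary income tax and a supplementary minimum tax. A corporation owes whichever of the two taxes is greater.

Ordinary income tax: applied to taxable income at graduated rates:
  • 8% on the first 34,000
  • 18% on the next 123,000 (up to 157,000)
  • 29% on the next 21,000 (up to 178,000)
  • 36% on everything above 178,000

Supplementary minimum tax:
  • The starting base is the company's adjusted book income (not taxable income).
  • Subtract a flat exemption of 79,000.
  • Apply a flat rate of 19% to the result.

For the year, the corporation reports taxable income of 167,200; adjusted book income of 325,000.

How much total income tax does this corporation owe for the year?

Supplementary minimum tax:
  Base (adjusted book income): 325,000
  Less exemption 79,000 → base 246,000
  246,000 × 19% = 46,740

Ordinary income tax:
  34,000 × 8% = 2,720
  123,000 × 18% = 22,140
  10,200 × 29% = 2,958
  → 27,818

46,740 > 27,818, so the supplementary minimum tax is the binding amount.

46,740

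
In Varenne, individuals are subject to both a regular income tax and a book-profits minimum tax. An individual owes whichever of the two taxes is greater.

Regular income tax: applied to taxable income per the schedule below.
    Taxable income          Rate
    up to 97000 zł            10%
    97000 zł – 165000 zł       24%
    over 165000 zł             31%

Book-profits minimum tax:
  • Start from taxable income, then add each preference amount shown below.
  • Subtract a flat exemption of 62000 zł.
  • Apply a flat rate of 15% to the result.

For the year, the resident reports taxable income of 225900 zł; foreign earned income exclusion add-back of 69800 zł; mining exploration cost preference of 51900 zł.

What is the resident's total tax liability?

Regular income tax:
  97000 zł × 10% = 9700 zł
  68000 zł × 24% = 16320 zł
  60900 zł × 31% = 18879 zł
  → 44899 zł

Book-profits minimum tax:
  Adjusted income: 225900 zł + 69800 zł + 51900 zł = 347600 zł
  Less exemption 62000 zł → base 285600 zł
  285600 zł × 15% = 42840 zł

44899 zł > 42840 zł, so the regular income tax governs.

44899 zł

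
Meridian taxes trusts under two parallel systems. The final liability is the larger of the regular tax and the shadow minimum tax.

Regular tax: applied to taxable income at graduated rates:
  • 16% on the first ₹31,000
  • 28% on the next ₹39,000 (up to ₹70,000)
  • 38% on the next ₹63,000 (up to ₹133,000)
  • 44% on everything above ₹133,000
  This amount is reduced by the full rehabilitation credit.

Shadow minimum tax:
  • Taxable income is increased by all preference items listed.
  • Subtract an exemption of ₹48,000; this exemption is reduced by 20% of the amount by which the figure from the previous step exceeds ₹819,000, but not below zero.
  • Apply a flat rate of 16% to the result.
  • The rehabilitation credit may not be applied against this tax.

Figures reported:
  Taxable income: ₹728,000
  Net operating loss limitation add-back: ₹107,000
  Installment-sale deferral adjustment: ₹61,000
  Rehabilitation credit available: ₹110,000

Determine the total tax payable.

Regular tax:
  ₹31,000 × 16% = ₹4,960
  ₹39,000 × 28% = ₹10,920
  ₹63,000 × 38% = ₹23,940
  ₹595,000 × 44% = ₹261,800
  → ₹301,620
  Less rehabilitation credit ₹110,000 → ₹191,620

Shadow minimum tax:
  Adjusted income: ₹728,000 + ₹107,000 + ₹61,000 = ₹896,000
  Exemption: ₹48,000 − 20% × (₹896,000 − ₹819,000) = ₹48,000 − ₹15,400 = ₹32,600
  Base: ₹896,000 − ₹32,600 = ₹863,400
  ₹863,400 × 16% = ₹138,144

₹191,620 > ₹138,144, so the regular tax governs.

₹191,620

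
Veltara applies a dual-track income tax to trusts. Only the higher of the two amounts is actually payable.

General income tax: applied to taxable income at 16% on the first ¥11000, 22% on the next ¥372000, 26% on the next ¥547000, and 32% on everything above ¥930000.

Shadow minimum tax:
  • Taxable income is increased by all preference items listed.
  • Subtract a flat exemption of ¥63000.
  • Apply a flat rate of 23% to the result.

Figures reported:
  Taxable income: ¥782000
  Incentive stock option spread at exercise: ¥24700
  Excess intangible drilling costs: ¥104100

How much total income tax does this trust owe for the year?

¥194994

General income tax:
  ¥11000 × 16% = ¥1760
  ¥372000 × 22% = ¥81840
  ¥399000 × 26% = ¥103740
  → ¥187340

Shadow minimum tax:
  Adjusted income: ¥782000 + ¥24700 + ¥104100 = ¥910800
  Less exemption ¥63000 → base ¥847800
  ¥847800 × 23% = ¥194994

¥194994 > ¥187340, so the shadow minimum tax is the binding amount.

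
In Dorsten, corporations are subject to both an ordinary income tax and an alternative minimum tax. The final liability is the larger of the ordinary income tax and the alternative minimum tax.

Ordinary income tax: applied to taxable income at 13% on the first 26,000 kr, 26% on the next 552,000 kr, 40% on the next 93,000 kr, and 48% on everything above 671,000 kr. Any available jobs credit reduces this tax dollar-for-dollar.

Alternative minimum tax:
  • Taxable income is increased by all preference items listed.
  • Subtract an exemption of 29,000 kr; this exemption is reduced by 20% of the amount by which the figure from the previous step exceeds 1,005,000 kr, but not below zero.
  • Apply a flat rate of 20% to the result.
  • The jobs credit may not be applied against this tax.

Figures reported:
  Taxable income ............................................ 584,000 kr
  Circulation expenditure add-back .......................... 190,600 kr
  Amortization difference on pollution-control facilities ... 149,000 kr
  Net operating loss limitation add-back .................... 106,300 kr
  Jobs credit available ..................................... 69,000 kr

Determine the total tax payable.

Alternative minimum tax:
  Adjusted income: 584,000 kr + 190,600 kr + 149,000 kr + 106,300 kr = 1,029,900 kr
  Exemption: 29,000 kr − 20% × (1,029,900 kr − 1,005,000 kr) = 29,000 kr − 4,980 kr = 24,020 kr
  Base: 1,029,900 kr − 24,020 kr = 1,005,880 kr
  1,005,880 kr × 20% = 201,176 kr

Ordinary income tax:
  26,000 kr × 13% = 3,380 kr
  552,000 kr × 26% = 143,520 kr
  6,000 kr × 40% = 2,400 kr
  → 149,300 kr
  Less jobs credit 69,000 kr → 80,300 kr

201,176 kr > 80,300 kr, so the alternative minimum tax is the binding amount.

201,176 kr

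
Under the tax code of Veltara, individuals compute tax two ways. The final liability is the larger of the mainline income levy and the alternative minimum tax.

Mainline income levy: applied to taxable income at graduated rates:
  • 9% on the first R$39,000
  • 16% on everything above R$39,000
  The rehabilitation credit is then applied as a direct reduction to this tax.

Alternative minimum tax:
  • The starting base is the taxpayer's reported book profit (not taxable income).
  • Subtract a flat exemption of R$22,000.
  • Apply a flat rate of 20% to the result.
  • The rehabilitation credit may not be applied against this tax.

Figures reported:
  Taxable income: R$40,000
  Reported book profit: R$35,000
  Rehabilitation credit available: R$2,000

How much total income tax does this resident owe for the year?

R$2,600

Alternative minimum tax:
  Base (reported book profit): R$35,000
  Less exemption R$22,000 → base R$13,000
  R$13,000 × 20% = R$2,600

Mainline income levy:
  R$39,000 × 9% = R$3,510
  R$1,000 × 16% = R$160
  → R$3,670
  Less rehabilitation credit R$2,000 → R$1,670

R$2,600 > R$1,670, so the alternative minimum tax is the binding amount.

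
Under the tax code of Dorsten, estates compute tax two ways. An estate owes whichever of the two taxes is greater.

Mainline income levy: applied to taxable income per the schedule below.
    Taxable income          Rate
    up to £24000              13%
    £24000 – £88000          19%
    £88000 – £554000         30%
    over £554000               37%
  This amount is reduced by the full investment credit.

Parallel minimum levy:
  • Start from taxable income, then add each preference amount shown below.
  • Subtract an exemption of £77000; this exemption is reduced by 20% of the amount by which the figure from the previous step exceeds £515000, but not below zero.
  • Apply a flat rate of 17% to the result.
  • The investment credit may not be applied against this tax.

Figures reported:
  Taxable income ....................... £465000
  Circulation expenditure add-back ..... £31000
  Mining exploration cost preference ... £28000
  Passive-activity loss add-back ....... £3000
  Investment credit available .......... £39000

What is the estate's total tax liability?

Parallel minimum levy:
  Adjusted income: £465000 + £31000 + £28000 + £3000 = £527000
  Exemption: £77000 − 20% × (£527000 − £515000) = £77000 − £2400 = £74600
  Base: £527000 − £74600 = £452400
  £452400 × 17% = £76908

Mainline income levy:
  £24000 × 13% = £3120
  £64000 × 19% = £12160
  £377000 × 30% = £113100
  → £128380
  Less investment credit £39000 → £89380

£89380 > £76908, so the mainline income levy governs.

£89380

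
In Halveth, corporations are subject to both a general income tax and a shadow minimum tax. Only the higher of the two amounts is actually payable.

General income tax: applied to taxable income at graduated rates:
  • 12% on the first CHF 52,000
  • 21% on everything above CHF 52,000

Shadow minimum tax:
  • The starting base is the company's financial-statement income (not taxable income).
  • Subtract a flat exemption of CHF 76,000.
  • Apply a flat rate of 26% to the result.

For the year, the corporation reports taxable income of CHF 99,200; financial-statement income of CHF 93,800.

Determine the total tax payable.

General income tax:
  CHF 52,000 × 12% = CHF 6,240
  CHF 47,200 × 21% = CHF 9,912
  → CHF 16,152

Shadow minimum tax:
  Base (financial-statement income): CHF 93,800
  Less exemption CHF 76,000 → base CHF 17,800
  CHF 17,800 × 26% = CHF 4,628

CHF 16,152 > CHF 4,628, so the general income tax governs.

CHF 16,152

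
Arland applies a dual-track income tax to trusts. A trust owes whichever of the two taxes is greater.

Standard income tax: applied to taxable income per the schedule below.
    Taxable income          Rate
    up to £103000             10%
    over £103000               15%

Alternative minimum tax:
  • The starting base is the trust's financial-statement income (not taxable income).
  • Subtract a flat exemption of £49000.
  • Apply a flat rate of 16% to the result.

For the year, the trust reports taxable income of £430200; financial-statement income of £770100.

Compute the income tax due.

£115376

Standard income tax:
  £103000 × 10% = £10300
  £327200 × 15% = £49080
  → £59380

Alternative minimum tax:
  Base (financial-statement income): £770100
  Less exemption £49000 → base £721100
  £721100 × 16% = £115376

£115376 > £59380, so the alternative minimum tax is the binding amount.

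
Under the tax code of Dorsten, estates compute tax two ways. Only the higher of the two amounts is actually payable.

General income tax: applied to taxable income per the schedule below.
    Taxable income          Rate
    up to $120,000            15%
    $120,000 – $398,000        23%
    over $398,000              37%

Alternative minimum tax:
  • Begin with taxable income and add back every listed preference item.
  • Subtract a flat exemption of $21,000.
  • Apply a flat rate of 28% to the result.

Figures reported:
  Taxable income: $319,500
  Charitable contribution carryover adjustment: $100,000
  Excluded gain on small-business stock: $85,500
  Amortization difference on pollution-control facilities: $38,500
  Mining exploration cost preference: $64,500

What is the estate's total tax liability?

General income tax:
  $120,000 × 15% = $18,000
  $199,500 × 23% = $45,885
  → $63,885

Alternative minimum tax:
  Adjusted income: $319,500 + $100,000 + $85,500 + $38,500 + $64,500 = $608,000
  Less exemption $21,000 → base $587,000
  $587,000 × 28% = $164,360

$164,360 > $63,885, so the alternative minimum tax is the binding amount.

$164,360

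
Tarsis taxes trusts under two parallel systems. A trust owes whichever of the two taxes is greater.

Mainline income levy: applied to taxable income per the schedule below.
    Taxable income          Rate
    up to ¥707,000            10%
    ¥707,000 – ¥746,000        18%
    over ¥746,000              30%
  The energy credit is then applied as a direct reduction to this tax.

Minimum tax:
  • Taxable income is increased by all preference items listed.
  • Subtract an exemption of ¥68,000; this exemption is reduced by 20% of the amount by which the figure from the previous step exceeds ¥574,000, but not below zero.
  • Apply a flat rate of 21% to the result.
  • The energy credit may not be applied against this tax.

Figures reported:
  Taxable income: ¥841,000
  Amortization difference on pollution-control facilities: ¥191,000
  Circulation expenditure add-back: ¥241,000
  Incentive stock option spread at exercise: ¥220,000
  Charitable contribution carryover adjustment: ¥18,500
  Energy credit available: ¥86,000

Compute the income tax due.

Minimum tax:
  Adjusted income: ¥841,000 + ¥191,000 + ¥241,000 + ¥220,000 + ¥18,500 = ¥1,511,500
  Exemption: 20% × (¥1,511,500 − ¥574,000) = ¥187,500 ≥ ¥68,000, so the exemption is fully phased out
  Base: ¥1,511,500 − ¥0 = ¥1,511,500
  ¥1,511,500 × 21% = ¥317,415

Mainline income levy:
  ¥707,000 × 10% = ¥70,700
  ¥39,000 × 18% = ¥7,020
  ¥95,000 × 30% = ¥28,500
  → ¥106,220
  Less energy credit ¥86,000 → ¥20,220

¥317,415 > ¥20,220, so the minimum tax is the binding amount.

¥317,415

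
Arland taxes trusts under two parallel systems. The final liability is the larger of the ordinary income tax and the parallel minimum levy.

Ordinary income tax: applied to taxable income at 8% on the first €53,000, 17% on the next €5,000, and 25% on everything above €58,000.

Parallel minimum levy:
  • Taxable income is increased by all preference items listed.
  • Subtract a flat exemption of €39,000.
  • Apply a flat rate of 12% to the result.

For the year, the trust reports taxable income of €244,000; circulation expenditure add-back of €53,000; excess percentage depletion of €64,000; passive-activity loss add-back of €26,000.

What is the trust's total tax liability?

Parallel minimum levy:
  Adjusted income: €244,000 + €53,000 + €64,000 + €26,000 = €387,000
  Less exemption €39,000 → base €348,000
  €348,000 × 12% = €41,760

Ordinary income tax:
  €53,000 × 8% = €4,240
  €5,000 × 17% = €850
  €186,000 × 25% = €46,500
  → €51,590

€51,590 > €41,760, so the ordinary income tax governs.

€51,590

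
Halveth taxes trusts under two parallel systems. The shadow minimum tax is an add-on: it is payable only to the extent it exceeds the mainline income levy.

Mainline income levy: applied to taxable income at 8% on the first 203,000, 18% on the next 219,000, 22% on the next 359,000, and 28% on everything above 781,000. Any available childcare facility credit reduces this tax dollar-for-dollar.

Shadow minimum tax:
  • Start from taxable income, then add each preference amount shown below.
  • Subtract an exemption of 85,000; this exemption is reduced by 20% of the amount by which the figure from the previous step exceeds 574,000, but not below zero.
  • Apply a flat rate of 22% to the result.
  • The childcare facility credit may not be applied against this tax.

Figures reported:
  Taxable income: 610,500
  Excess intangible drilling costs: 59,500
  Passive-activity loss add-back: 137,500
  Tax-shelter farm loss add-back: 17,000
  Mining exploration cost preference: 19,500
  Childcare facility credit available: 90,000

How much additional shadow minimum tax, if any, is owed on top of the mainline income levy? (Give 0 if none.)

171,730

Shadow minimum tax:
  Adjusted income: 610,500 + 59,500 + 137,500 + 17,000 + 19,500 = 844,000
  Exemption: 85,000 − 20% × (844,000 − 574,000) = 85,000 − 54,000 = 31,000
  Base: 844,000 − 31,000 = 813,000
  813,000 × 22% = 178,860

Mainline income levy:
  203,000 × 8% = 16,240
  219,000 × 18% = 39,420
  188,500 × 22% = 41,470
  → 97,130
  Less childcare facility credit 90,000 → 7,130

Excess of shadow minimum tax over mainline income levy: 178,860 − 7,130 = 171,730.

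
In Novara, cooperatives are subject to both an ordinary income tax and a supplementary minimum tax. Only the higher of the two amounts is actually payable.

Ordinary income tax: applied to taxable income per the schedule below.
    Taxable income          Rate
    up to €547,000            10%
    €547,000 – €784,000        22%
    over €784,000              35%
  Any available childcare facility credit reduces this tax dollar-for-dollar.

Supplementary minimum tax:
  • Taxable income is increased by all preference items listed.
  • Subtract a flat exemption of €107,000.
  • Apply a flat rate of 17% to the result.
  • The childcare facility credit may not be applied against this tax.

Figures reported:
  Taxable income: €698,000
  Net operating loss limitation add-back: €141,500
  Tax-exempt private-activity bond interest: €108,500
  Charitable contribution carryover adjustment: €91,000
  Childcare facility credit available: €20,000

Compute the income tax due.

Ordinary income tax:
  €547,000 × 10% = €54,700
  €151,000 × 22% = €33,220
  → €87,920
  Less childcare facility credit €20,000 → €67,920

Supplementary minimum tax:
  Adjusted income: €698,000 + €141,500 + €108,500 + €91,000 = €1,039,000
  Less exemption €107,000 → base €932,000
  €932,000 × 17% = €158,440

€158,440 > €67,920, so the supplementary minimum tax is the binding amount.

€158,440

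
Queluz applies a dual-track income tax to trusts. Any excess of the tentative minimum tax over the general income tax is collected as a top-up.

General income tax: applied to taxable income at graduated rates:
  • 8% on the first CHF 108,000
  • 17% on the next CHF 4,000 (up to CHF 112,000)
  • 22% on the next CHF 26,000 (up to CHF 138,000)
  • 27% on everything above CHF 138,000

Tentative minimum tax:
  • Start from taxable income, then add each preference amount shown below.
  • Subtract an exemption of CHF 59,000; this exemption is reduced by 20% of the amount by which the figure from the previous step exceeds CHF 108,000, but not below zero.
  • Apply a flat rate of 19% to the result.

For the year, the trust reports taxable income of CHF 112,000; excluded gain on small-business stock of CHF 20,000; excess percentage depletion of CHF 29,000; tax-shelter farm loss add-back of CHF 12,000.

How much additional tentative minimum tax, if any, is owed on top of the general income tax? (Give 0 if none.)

CHF 14,810

Tentative minimum tax:
  Adjusted income: CHF 112,000 + CHF 20,000 + CHF 29,000 + CHF 12,000 = CHF 173,000
  Exemption: CHF 59,000 − 20% × (CHF 173,000 − CHF 108,000) = CHF 59,000 − CHF 13,000 = CHF 46,000
  Base: CHF 173,000 − CHF 46,000 = CHF 127,000
  CHF 127,000 × 19% = CHF 24,130

General income tax:
  CHF 108,000 × 8% = CHF 8,640
  CHF 4,000 × 17% = CHF 680
  → CHF 9,320

Excess of tentative minimum tax over general income tax: CHF 24,130 − CHF 9,320 = CHF 14,810.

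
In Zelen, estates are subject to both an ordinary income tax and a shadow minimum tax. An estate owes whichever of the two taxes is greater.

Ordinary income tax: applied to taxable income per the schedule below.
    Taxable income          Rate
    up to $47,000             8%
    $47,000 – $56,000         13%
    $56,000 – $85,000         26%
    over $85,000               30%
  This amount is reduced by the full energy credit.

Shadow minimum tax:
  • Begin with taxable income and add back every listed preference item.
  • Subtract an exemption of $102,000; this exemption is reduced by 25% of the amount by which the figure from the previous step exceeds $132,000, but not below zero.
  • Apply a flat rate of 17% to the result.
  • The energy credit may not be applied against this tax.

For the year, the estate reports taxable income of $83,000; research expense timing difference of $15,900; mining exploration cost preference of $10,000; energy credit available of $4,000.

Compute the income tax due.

$7,950

Shadow minimum tax:
  Adjusted income: $83,000 + $15,900 + $10,000 = $108,900
  Exemption: $108,900 ≤ $132,000, so full $102,000 applies
  Base: $108,900 − $102,000 = $6,900
  $6,900 × 17% = $1,173

Ordinary income tax:
  $47,000 × 8% = $3,760
  $9,000 × 13% = $1,170
  $27,000 × 26% = $7,020
  → $11,950
  Less energy credit $4,000 → $7,950

$7,950 > $1,173, so the ordinary income tax governs.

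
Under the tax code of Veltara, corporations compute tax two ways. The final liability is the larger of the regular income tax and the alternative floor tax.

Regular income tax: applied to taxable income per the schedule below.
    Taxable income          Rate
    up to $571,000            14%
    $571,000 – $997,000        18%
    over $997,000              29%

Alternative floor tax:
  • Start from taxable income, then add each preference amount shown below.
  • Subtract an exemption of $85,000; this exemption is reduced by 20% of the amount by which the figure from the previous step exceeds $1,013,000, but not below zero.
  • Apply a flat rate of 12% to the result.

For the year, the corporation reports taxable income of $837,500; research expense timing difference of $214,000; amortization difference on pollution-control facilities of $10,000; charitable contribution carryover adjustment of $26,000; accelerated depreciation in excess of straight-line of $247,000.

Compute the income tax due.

$157,656

Regular income tax:
  $571,000 × 14% = $79,940
  $266,500 × 18% = $47,970
  → $127,910

Alternative floor tax:
  Adjusted income: $837,500 + $214,000 + $10,000 + $26,000 + $247,000 = $1,334,500
  Exemption: $85,000 − 20% × ($1,334,500 − $1,013,000) = $85,000 − $64,300 = $20,700
  Base: $1,334,500 − $20,700 = $1,313,800
  $1,313,800 × 12% = $157,656

$157,656 > $127,910, so the alternative floor tax is the binding amount.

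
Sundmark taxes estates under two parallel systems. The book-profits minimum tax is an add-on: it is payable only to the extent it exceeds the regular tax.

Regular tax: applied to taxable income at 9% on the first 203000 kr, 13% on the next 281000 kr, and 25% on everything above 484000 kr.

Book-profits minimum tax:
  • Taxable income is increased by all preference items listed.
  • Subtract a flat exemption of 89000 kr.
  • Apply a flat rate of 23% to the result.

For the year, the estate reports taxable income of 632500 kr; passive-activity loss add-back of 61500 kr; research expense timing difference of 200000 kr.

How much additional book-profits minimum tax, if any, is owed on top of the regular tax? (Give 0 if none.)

93225 kr

Book-profits minimum tax:
  Adjusted income: 632500 kr + 61500 kr + 200000 kr = 894000 kr
  Less exemption 89000 kr → base 805000 kr
  805000 kr × 23% = 185150 kr

Regular tax:
  203000 kr × 9% = 18270 kr
  281000 kr × 13% = 36530 kr
  148500 kr × 25% = 37125 kr
  → 91925 kr

Excess of book-profits minimum tax over regular tax: 185150 kr − 91925 kr = 93225 kr.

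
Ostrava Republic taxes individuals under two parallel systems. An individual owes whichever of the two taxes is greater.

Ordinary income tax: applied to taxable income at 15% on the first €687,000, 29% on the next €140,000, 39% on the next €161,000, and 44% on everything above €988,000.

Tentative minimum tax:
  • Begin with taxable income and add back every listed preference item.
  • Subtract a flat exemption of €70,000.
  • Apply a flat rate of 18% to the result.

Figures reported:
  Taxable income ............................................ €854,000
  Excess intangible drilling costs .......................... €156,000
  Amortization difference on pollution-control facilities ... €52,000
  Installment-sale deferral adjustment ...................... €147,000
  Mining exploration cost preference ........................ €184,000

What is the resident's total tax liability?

Ordinary income tax:
  €687,000 × 15% = €103,050
  €140,000 × 29% = €40,600
  €27,000 × 39% = €10,530
  → €154,180

Tentative minimum tax:
  Adjusted income: €854,000 + €156,000 + €52,000 + €147,000 + €184,000 = €1,393,000
  Less exemption €70,000 → base €1,323,000
  €1,323,000 × 18% = €238,140

€238,140 > €154,180, so the tentative minimum tax is the binding amount.

€238,140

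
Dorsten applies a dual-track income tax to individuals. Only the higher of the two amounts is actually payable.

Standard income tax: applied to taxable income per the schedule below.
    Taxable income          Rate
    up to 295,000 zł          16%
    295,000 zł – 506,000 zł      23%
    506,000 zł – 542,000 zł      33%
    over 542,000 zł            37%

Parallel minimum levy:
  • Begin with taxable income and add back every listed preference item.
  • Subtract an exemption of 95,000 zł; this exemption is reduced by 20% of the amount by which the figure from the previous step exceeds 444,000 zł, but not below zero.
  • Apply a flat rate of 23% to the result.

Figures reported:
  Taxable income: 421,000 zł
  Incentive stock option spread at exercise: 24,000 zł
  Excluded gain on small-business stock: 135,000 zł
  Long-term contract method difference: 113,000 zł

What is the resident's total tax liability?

Standard income tax:
  295,000 zł × 16% = 47,200 zł
  126,000 zł × 23% = 28,980 zł
  → 76,180 zł

Parallel minimum levy:
  Adjusted income: 421,000 zł + 24,000 zł + 135,000 zł + 113,000 zł = 693,000 zł
  Exemption: 95,000 zł − 20% × (693,000 zł − 444,000 zł) = 95,000 zł − 49,800 zł = 45,200 zł
  Base: 693,000 zł − 45,200 zł = 647,800 zł
  647,800 zł × 23% = 148,994 zł

148,994 zł > 76,180 zł, so the parallel minimum levy is the binding amount.

148,994 zł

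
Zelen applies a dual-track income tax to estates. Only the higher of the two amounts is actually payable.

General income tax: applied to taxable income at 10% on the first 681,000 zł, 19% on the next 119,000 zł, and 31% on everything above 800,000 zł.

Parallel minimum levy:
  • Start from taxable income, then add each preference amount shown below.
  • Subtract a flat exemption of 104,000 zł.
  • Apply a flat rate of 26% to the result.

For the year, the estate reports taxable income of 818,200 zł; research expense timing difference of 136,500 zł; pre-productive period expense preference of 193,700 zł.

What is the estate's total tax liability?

271,544 zł

General income tax:
  681,000 zł × 10% = 68,100 zł
  119,000 zł × 19% = 22,610 zł
  18,200 zł × 31% = 5,642 zł
  → 96,352 zł

Parallel minimum levy:
  Adjusted income: 818,200 zł + 136,500 zł + 193,700 zł = 1,148,400 zł
  Less exemption 104,000 zł → base 1,044,400 zł
  1,044,400 zł × 26% = 271,544 zł

271,544 zł > 96,352 zł, so the parallel minimum levy is the binding amount.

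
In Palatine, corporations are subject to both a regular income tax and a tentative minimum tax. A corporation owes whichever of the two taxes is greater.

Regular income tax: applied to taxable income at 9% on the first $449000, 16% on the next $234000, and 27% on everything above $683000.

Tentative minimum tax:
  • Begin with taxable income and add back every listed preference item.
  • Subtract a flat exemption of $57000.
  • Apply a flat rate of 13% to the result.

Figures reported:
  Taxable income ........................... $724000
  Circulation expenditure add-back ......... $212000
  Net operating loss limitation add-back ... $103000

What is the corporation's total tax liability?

Tentative minimum tax:
  Adjusted income: $724000 + $212000 + $103000 = $1039000
  Less exemption $57000 → base $982000
  $982000 × 13% = $127660

Regular income tax:
  $449000 × 9% = $40410
  $234000 × 16% = $37440
  $41000 × 27% = $11070
  → $88920

$127660 > $88920, so the tentative minimum tax is the binding amount.

$127660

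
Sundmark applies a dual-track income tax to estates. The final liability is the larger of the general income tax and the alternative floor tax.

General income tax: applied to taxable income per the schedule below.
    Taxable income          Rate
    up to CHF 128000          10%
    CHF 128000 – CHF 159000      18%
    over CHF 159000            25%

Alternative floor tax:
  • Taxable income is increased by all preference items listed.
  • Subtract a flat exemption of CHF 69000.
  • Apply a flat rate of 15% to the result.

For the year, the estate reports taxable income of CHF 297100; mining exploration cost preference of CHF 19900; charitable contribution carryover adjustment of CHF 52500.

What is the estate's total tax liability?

General income tax:
  CHF 128000 × 10% = CHF 12800
  CHF 31000 × 18% = CHF 5580
  CHF 138100 × 25% = CHF 34525
  → CHF 52905

Alternative floor tax:
  Adjusted income: CHF 297100 + CHF 19900 + CHF 52500 = CHF 369500
  Less exemption CHF 69000 → base CHF 300500
  CHF 300500 × 15% = CHF 45075

CHF 52905 > CHF 45075, so the general income tax governs.

CHF 52905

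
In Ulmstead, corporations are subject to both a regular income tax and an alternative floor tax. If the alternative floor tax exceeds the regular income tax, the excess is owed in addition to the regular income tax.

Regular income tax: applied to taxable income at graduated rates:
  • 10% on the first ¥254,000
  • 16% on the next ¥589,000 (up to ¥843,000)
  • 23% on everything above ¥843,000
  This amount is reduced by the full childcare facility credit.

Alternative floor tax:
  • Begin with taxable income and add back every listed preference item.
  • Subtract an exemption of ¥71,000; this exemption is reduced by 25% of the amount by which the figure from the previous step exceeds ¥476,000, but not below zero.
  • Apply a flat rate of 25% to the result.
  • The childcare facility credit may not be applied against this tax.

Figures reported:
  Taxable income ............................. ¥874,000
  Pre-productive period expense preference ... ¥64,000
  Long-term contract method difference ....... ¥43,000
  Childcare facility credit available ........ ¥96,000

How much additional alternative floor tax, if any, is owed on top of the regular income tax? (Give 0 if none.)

¥214,480

Alternative floor tax:
  Adjusted income: ¥874,000 + ¥64,000 + ¥43,000 = ¥981,000
  Exemption: 25% × (¥981,000 − ¥476,000) = ¥126,250 ≥ ¥71,000, so the exemption is fully phased out
  Base: ¥981,000 − ¥0 = ¥981,000
  ¥981,000 × 25% = ¥245,250

Regular income tax:
  ¥254,000 × 10% = ¥25,400
  ¥589,000 × 16% = ¥94,240
  ¥31,000 × 23% = ¥7,130
  → ¥126,770
  Less childcare facility credit ¥96,000 → ¥30,770

Excess of alternative floor tax over regular income tax: ¥245,250 − ¥30,770 = ¥214,480.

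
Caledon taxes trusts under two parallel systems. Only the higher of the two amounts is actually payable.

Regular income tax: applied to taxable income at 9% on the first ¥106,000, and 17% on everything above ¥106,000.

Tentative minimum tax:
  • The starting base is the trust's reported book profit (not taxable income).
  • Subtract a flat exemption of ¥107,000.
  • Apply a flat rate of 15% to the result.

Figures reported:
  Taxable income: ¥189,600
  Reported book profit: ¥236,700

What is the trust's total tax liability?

¥23,752

Regular income tax:
  ¥106,000 × 9% = ¥9,540
  ¥83,600 × 17% = ¥14,212
  → ¥23,752

Tentative minimum tax:
  Base (reported book profit): ¥236,700
  Less exemption ¥107,000 → base ¥129,700
  ¥129,700 × 15% = ¥19,455

¥23,752 > ¥19,455, so the regular income tax governs.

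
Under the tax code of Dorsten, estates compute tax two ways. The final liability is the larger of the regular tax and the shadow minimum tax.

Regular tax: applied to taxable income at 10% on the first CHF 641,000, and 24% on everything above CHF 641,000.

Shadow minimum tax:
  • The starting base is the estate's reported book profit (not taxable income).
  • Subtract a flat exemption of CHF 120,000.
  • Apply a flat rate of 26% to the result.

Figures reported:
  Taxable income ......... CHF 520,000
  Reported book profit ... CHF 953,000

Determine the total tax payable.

CHF 216,580

Shadow minimum tax:
  Base (reported book profit): CHF 953,000
  Less exemption CHF 120,000 → base CHF 833,000
  CHF 833,000 × 26% = CHF 216,580

Regular tax:
  CHF 520,000 × 10% = CHF 52,000

CHF 216,580 > CHF 52,000, so the shadow minimum tax is the binding amount.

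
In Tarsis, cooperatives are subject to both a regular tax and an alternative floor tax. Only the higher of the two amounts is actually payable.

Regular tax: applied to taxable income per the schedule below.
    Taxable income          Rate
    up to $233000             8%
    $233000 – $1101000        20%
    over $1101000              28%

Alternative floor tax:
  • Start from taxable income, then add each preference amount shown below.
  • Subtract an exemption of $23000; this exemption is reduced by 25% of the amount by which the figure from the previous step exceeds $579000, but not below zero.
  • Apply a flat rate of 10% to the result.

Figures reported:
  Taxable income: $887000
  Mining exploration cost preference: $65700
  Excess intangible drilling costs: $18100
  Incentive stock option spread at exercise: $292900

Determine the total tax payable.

Regular tax:
  $233000 × 8% = $18640
  $654000 × 20% = $130800
  → $149440

Alternative floor tax:
  Adjusted income: $887000 + $65700 + $18100 + $292900 = $1263700
  Exemption: 25% × ($1263700 − $579000) = $171175 ≥ $23000, so the exemption is fully phased out
  Base: $1263700 − $0 = $1263700
  $1263700 × 10% = $126370

$149440 > $126370, so the regular tax governs.

$149440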